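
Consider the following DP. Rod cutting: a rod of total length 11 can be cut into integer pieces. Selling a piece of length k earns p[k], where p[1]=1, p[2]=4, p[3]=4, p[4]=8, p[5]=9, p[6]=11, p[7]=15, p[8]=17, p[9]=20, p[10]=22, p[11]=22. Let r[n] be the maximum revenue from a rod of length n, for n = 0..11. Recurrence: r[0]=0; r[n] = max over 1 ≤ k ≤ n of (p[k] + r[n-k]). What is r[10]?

22

   n    0    1    2    3    4    5    6    7    8    9   10   11
r[n]    0    1    4    5    8    9   12   15   17   20   22   24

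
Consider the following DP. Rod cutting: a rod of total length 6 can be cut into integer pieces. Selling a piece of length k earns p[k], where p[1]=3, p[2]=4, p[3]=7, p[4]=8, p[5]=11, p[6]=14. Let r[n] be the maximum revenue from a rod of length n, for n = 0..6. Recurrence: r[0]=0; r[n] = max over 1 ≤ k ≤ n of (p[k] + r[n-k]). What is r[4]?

12

   n    0    1    2    3    4    5    6
r[n]    0    3    6    9   12   15   18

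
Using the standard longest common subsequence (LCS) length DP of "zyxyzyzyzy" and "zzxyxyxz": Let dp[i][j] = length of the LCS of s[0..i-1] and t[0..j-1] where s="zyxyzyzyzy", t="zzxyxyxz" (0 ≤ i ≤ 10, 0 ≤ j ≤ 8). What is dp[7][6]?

   ''  z  z  x  y  x  y  x  z
''  0  0  0  0  0  0  0  0  0
 z  0  1  1  1  1  1  1  1  1
 y  0  1  1  1  2  2  2  2  2
 x  0  1  1  2  2  3  3  3  3
 y  0  1  1  2  3  3  4  4  4
 z  0  1  2  2  3  3  4  4  5
 y  0  1  2  2  3  3  4  4  5
 z  0  1  2  2  3  3  4  4  5
 y  0  1  2  2  3  3  4  4  5
 z  0  1  2  2  3  3  4  4  5
 y  0  1  2  2  3  3  4  4  5

4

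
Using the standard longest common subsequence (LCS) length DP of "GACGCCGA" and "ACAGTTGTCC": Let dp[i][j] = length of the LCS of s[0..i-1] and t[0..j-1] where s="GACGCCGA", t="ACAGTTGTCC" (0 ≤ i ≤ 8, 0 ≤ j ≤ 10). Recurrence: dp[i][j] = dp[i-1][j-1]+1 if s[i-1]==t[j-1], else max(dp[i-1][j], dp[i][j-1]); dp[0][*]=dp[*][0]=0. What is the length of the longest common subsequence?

   ''  A  C  A  G  T  T  G  T  C  C
''  0  0  0  0  0  0  0  0  0  0  0
 G  0  0  0  0  1  1  1  1  1  1  1
 A  0  1  1  1  1  1  1  1  1  1  1
 C  0  1  2  2  2  2  2  2  2  2  2
 G  0  1  2  2  3  3  3  3  3  3  3
 C  0  1  2  2  3  3  3  3  3  4  4
 C  0  1  2  2  3  3  3  3  3  4  5
 G  0  1  2  2  3  3  3  4  4  4  5
 A  0  1  2  3  3  3  3  4  4  4  5

5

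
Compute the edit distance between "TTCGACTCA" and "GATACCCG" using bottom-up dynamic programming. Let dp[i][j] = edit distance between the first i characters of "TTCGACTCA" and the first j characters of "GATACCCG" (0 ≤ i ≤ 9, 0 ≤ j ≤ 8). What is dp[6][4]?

5

   ''  G  A  T  A  C  C  C  G
''  0  1  2  3  4  5  6  7  8
 T  1  1  2  2  3  4  5  6  7
 T  2  2  2  2  3  4  5  6  7
 C  3  3  3  3  3  3  4  5  6
 G  4  3  4  4  4  4  4  5  5
 A  5  4  3  4  4  5  5  5  6
 C  6  5  4  4  5  4  5  5  6
 T  7  6  5  4  5  5  5  6  6
 C  8  7  6  5  5  5  5  5  6
 A  9  8  7  6  5  6  6  6  6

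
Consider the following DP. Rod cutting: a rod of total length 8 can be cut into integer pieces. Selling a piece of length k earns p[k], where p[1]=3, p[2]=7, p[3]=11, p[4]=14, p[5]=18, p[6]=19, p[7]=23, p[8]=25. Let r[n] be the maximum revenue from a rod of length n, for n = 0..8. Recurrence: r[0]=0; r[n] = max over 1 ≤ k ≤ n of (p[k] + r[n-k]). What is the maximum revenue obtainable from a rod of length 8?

   n    0    1    2    3    4    5    6    7    8
r[n]    0    3    7   11   14   18   22   25   29

29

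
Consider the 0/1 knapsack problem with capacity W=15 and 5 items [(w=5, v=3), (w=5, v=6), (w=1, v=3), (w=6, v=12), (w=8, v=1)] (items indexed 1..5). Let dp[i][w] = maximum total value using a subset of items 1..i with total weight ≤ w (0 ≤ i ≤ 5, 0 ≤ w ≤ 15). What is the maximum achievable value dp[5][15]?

21

i\w   0   1   2   3   4   5   6   7   8   9  10  11  12  13  14  15
  0   0   0   0   0   0   0   0   0   0   0   0   0   0   0   0   0
  1   0   0   0   0   0   3   3   3   3   3   3   3   3   3   3   3
  2   0   0   0   0   0   6   6   6   6   6   9   9   9   9   9   9
  3   0   3   3   3   3   6   9   9   9   9   9  12  12  12  12  12
  4   0   3   3   3   3   6  12  15  15  15  15  18  21  21  21  21
  5   0   3   3   3   3   6  12  15  15  15  15  18  21  21  21  21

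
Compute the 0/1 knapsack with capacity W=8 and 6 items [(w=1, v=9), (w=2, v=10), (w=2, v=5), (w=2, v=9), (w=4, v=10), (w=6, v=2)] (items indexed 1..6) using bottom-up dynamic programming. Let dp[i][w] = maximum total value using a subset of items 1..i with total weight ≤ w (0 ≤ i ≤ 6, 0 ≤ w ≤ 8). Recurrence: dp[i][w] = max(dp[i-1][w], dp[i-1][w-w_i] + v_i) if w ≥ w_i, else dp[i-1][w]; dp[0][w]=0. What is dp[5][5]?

i\w   0   1   2   3   4   5   6   7   8
  0   0   0   0   0   0   0   0   0   0
  1   0   9   9   9   9   9   9   9   9
  2   0   9  10  19  19  19  19  19  19
  3   0   9  10  19  19  24  24  24  24
  4   0   9  10  19  19  28  28  33  33
  5   0   9  10  19  19  28  28  33  33
  6   0   9  10  19  19  28  28  33  33

28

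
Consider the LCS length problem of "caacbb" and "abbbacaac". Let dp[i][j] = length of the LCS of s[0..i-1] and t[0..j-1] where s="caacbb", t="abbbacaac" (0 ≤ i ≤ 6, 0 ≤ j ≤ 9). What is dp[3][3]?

   ''  a  b  b  b  a  c  a  a  c
''  0  0  0  0  0  0  0  0  0  0
 c  0  0  0  0  0  0  1  1  1  1
 a  0  1  1  1  1  1  1  2  2  2
 a  0  1  1  1  1  2  2  2  3  3
 c  0  1  1  1  1  2  3  3  3  4
 b  0  1  2  2  2  2  3  3  3  4
 b  0  1  2  3  3  3  3  3  3  4

1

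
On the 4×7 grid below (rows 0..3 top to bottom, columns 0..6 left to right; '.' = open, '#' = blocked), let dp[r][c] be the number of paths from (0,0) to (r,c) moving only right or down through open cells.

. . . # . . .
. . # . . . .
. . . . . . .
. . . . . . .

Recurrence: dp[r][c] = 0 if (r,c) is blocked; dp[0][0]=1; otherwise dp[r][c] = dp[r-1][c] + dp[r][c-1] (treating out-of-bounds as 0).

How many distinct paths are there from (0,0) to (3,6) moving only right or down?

19

r\c   0   1   2   3   4   5   6
  0   1   1   1   0   0   0   0
  1   1   2   0   0   0   0   0
  2   1   3   3   3   3   3   3
  3   1   4   7  10  13  16  19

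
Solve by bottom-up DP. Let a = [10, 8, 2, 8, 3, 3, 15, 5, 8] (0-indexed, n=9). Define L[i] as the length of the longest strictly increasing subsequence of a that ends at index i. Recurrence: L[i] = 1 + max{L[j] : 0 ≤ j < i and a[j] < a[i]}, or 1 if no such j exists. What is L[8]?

4

   i    0    1    2    3    4    5    6    7    8
a[i]   10    8    2    8    3    3   15    5    8
L[i]    1    1    1    2    2    2    3    3    4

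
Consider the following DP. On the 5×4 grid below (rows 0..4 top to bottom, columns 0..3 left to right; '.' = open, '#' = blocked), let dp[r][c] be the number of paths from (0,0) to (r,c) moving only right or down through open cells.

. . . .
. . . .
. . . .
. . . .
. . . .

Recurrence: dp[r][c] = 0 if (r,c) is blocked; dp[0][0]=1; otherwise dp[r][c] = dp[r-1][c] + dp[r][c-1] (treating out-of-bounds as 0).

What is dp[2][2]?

6

r\c   0   1   2   3
  0   1   1   1   1
  1   1   2   3   4
  2   1   3   6  10
  3   1   4  10  20
  4   1   5  15  35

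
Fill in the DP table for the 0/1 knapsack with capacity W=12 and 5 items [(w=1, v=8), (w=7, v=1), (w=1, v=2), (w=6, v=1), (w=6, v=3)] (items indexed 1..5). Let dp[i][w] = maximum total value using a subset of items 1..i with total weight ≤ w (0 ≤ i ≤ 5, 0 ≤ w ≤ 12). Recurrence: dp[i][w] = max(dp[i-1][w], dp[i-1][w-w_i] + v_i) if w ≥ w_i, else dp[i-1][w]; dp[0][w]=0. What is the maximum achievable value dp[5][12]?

i\w   0   1   2   3   4   5   6   7   8   9  10  11  12
  0   0   0   0   0   0   0   0   0   0   0   0   0   0
  1   0   8   8   8   8   8   8   8   8   8   8   8   8
  2   0   8   8   8   8   8   8   8   9   9   9   9   9
  3   0   8  10  10  10  10  10  10  10  11  11  11  11
  4   0   8  10  10  10  10  10  10  11  11  11  11  11
  5   0   8  10  10  10  10  10  11  13  13  13  13  13

13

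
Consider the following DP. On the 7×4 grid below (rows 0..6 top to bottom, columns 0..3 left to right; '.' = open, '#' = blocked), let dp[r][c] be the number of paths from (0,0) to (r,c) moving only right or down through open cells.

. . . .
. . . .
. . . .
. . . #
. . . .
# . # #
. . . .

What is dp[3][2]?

10

r\c   0   1   2   3
  0   1   1   1   1
  1   1   2   3   4
  2   1   3   6  10
  3   1   4  10   0
  4   1   5  15  15
  5   0   5   0   0
  6   0   5   5   5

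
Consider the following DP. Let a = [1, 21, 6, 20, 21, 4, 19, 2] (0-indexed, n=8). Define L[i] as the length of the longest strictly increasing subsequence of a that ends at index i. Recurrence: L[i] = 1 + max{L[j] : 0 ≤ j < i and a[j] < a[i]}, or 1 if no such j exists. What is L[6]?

   i    0    1    2    3    4    5    6    7
a[i]    1   21    6   20   21    4   19    2
L[i]    1    2    2    3    4    2    3    2

3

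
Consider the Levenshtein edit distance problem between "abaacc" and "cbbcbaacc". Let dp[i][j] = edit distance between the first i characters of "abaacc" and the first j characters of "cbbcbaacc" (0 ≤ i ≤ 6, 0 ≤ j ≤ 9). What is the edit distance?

4

   ''  c  b  b  c  b  a  a  c  c
''  0  1  2  3  4  5  6  7  8  9
 a  1  1  2  3  4  5  5  6  7  8
 b  2  2  1  2  3  4  5  6  7  8
 a  3  3  2  2  3  4  4  5  6  7
 a  4  4  3  3  3  4  4  4  5  6
 c  5  4  4  4  3  4  5  5  4  5
 c  6  5  5  5  4  4  5  6  5  4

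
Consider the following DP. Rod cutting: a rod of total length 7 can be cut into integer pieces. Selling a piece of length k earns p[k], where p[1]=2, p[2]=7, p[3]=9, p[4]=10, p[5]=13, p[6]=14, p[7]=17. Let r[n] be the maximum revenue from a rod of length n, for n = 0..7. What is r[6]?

   n    0    1    2    3    4    5    6    7
r[n]    0    2    7    9   14   16   21   23

21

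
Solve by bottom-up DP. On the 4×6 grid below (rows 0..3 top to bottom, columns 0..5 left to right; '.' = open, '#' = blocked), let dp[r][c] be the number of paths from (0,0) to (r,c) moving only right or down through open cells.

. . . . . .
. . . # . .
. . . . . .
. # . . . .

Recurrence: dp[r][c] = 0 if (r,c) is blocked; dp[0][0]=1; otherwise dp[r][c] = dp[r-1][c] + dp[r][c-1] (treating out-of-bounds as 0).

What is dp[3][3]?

r\c   0   1   2   3   4   5
  0   1   1   1   1   1   1
  1   1   2   3   0   1   2
  2   1   3   6   6   7   9
  3   1   0   6  12  19  28

12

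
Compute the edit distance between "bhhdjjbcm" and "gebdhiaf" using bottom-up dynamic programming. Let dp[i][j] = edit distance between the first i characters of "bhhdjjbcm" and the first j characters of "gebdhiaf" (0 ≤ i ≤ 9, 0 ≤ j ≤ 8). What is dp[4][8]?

6

   ''  g  e  b  d  h  i  a  f
''  0  1  2  3  4  5  6  7  8
 b  1  1  2  2  3  4  5  6  7
 h  2  2  2  3  3  3  4  5  6
 h  3  3  3  3  4  3  4  5  6
 d  4  4  4  4  3  4  4  5  6
 j  5  5  5  5  4  4  5  5  6
 j  6  6  6  6  5  5  5  6  6
 b  7  7  7  6  6  6  6  6  7
 c  8  8  8  7  7  7  7  7  7
 m  9  9  9  8  8  8  8  8  8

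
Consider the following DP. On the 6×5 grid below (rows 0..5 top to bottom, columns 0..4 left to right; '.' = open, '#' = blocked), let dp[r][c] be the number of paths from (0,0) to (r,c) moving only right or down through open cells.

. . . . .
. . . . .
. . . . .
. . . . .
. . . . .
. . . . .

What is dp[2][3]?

10

r\c   0   1   2   3   4
  0   1   1   1   1   1
  1   1   2   3   4   5
  2   1   3   6  10  15
  3   1   4  10  20  35
  4   1   5  15  35  70
  5   1   6  21  56 126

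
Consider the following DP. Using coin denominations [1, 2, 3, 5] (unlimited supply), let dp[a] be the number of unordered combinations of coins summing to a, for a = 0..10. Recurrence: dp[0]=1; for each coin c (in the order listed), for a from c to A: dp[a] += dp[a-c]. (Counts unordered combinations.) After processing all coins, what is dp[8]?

13

after  coin     0     1     2     3     4     5     6     7     8     9    10
          1     1     1     1     1     1     1     1     1     1     1     1
          2     1     1     2     2     3     3     4     4     5     5     6
          3     1     1     2     3     4     5     7     8    10    12    14
          5     1     1     2     3     4     6     8    10    13    16    20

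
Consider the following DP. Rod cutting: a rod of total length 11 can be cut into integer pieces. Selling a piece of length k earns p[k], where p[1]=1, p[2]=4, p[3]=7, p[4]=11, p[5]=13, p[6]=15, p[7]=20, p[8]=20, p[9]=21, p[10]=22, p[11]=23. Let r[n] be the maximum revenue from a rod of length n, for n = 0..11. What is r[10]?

   n    0    1    2    3    4    5    6    7    8    9   10   11
r[n]    0    1    4    7   11   13   15   20   22   24   27   31

27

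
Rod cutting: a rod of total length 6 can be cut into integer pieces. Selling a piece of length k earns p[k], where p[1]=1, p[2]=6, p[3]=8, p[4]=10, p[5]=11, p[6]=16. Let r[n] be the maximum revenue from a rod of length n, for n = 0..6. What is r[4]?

   n    0    1    2    3    4    5    6
r[n]    0    1    6    8   12   14   18

12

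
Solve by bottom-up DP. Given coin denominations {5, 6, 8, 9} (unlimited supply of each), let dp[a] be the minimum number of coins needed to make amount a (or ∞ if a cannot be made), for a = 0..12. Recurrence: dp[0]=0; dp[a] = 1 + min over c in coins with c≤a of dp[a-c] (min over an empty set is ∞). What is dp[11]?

 a  0  1  2  3  4  5  6  7  8  9 10 11 12
dp  0  -  -  -  -  1  1  -  1  1  2  2  2
(- denotes ∞ / unreachable)

2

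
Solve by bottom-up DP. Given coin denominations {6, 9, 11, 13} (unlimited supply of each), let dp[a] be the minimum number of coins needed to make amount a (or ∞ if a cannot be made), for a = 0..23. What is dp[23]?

3

 a  0  1  2  3  4  5  6  7  8  9 10 11 12 13 14 15 16 17 18 19 20 21 22 23
dp  0  -  -  -  -  -  1  -  -  1  -  1  2  1  -  2  -  2  2  2  2  3  2  3
(- denotes ∞ / unreachable)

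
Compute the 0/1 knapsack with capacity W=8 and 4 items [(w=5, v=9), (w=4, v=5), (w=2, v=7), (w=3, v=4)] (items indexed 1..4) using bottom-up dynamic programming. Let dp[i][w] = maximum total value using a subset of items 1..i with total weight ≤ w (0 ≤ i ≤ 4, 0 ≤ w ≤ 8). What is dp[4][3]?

i\w   0   1   2   3   4   5   6   7   8
  0   0   0   0   0   0   0   0   0   0
  1   0   0   0   0   0   9   9   9   9
  2   0   0   0   0   5   9   9   9   9
  3   0   0   7   7   7   9  12  16  16
  4   0   0   7   7   7  11  12  16  16

7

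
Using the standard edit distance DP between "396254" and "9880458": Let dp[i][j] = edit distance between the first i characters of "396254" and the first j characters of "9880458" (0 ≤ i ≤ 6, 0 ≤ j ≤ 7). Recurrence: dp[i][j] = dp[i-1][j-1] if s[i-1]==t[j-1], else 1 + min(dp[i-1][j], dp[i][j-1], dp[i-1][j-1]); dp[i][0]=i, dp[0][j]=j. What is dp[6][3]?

5

   ''  9  8  8  0  4  5  8
''  0  1  2  3  4  5  6  7
 3  1  1  2  3  4  5  6  7
 9  2  1  2  3  4  5  6  7
 6  3  2  2  3  4  5  6  7
 2  4  3  3  3  4  5  6  7
 5  5  4  4  4  4  5  5  6
 4  6  5  5  5  5  4  5  6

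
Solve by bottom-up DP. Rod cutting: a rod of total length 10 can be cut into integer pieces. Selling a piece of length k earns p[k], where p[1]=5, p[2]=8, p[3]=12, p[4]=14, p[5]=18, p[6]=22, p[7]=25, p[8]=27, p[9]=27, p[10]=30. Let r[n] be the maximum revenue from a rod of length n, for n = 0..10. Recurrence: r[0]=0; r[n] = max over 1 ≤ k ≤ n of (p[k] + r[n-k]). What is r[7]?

   n    0    1    2    3    4    5    6    7    8    9   10
r[n]    0    5   10   15   20   25   30   35   40   45   50

35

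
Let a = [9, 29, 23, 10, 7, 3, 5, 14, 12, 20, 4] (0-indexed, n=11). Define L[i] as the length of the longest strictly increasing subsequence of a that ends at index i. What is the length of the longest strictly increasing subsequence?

   i    0    1    2    3    4    5    6    7    8    9   10
a[i]    9   29   23   10    7    3    5   14   12   20    4
L[i]    1    2    2    2    1    1    2    3    3    4    2

4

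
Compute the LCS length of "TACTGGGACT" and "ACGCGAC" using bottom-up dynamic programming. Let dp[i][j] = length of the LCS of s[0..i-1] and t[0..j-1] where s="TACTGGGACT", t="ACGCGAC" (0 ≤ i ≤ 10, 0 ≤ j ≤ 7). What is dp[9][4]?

   ''  A  C  G  C  G  A  C
''  0  0  0  0  0  0  0  0
 T  0  0  0  0  0  0  0  0
 A  0  1  1  1  1  1  1  1
 C  0  1  2  2  2  2  2  2
 T  0  1  2  2  2  2  2  2
 G  0  1  2  3  3  3  3  3
 G  0  1  2  3  3  4  4  4
 G  0  1  2  3  3  4  4  4
 A  0  1  2  3  3  4  5  5
 C  0  1  2  3  4  4  5  6
 T  0  1  2  3  4  4  5  6

4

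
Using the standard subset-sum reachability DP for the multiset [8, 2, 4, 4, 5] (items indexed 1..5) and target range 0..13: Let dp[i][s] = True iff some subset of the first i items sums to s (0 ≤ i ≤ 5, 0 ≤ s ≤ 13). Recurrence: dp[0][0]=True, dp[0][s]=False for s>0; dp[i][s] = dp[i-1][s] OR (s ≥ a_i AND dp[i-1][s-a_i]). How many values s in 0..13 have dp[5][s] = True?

i\s   0   1   2   3   4   5   6   7   8   9  10  11  12  13
  0   T   F   F   F   F   F   F   F   F   F   F   F   F   F
  1   T   F   F   F   F   F   F   F   T   F   F   F   F   F
  2   T   F   T   F   F   F   F   F   T   F   T   F   F   F
  3   T   F   T   F   T   F   T   F   T   F   T   F   T   F
  4   T   F   T   F   T   F   T   F   T   F   T   F   T   F
  5   T   F   T   F   T   T   T   T   T   T   T   T   T   T

12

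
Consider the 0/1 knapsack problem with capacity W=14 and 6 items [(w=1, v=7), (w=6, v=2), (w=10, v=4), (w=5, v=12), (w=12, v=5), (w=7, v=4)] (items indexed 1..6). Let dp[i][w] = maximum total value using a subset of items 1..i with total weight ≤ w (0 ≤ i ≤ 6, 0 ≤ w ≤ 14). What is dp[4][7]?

i\w   0   1   2   3   4   5   6   7   8   9  10  11  12  13  14
  0   0   0   0   0   0   0   0   0   0   0   0   0   0   0   0
  1   0   7   7   7   7   7   7   7   7   7   7   7   7   7   7
  2   0   7   7   7   7   7   7   9   9   9   9   9   9   9   9
  3   0   7   7   7   7   7   7   9   9   9   9  11  11  11  11
  4   0   7   7   7   7  12  19  19  19  19  19  19  21  21  21
  5   0   7   7   7   7  12  19  19  19  19  19  19  21  21  21
  6   0   7   7   7   7  12  19  19  19  19  19  19  21  23  23

19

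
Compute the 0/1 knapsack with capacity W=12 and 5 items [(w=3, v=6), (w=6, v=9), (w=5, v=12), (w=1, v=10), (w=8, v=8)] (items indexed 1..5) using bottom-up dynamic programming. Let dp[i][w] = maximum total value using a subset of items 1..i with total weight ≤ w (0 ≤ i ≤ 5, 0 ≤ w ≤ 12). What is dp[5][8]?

22

i\w   0   1   2   3   4   5   6   7   8   9  10  11  12
  0   0   0   0   0   0   0   0   0   0   0   0   0   0
  1   0   0   0   6   6   6   6   6   6   6   6   6   6
  2   0   0   0   6   6   6   9   9   9  15  15  15  15
  3   0   0   0   6   6  12  12  12  18  18  18  21  21
  4   0  10  10  10  16  16  22  22  22  28  28  28  31
  5   0  10  10  10  16  16  22  22  22  28  28  28  31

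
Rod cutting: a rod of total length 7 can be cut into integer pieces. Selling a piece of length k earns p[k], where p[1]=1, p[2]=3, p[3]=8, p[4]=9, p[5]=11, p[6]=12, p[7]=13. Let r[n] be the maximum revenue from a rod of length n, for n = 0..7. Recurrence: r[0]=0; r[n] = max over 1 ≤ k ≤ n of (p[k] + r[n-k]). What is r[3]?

8

   n    0    1    2    3    4    5    6    7
r[n]    0    1    3    8    9   11   16   17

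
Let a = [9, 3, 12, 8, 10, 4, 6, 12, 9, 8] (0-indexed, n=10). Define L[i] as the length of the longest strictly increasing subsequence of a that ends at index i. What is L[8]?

4

   i    0    1    2    3    4    5    6    7    8    9
a[i]    9    3   12    8   10    4    6   12    9    8
L[i]    1    1    2    2    3    2    3    4    4    4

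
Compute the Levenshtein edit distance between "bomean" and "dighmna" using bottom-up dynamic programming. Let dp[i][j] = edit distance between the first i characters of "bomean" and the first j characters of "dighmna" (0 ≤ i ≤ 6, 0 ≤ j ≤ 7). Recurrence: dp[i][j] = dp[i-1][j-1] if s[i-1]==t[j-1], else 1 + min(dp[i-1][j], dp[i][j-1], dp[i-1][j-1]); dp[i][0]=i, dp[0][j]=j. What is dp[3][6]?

   ''  d  i  g  h  m  n  a
''  0  1  2  3  4  5  6  7
 b  1  1  2  3  4  5  6  7
 o  2  2  2  3  4  5  6  7
 m  3  3  3  3  4  4  5  6
 e  4  4  4  4  4  5  5  6
 a  5  5  5  5  5  5  6  5
 n  6  6  6  6  6  6  5  6

5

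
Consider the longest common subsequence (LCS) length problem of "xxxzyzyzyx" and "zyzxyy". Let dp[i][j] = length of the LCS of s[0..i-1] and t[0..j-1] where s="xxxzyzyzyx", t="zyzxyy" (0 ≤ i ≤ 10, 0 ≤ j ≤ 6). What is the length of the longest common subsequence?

5

   ''  z  y  z  x  y  y
''  0  0  0  0  0  0  0
 x  0  0  0  0  1  1  1
 x  0  0  0  0  1  1  1
 x  0  0  0  0  1  1  1
 z  0  1  1  1  1  1  1
 y  0  1  2  2  2  2  2
 z  0  1  2  3  3  3  3
 y  0  1  2  3  3  4  4
 z  0  1  2  3  3  4  4
 y  0  1  2  3  3  4  5
 x  0  1  2  3  4  4  5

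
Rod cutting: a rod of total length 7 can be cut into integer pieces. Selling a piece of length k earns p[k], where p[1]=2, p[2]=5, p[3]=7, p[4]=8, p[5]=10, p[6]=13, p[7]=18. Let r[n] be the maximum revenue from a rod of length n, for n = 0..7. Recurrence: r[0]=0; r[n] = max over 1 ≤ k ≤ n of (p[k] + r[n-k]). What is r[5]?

   n    0    1    2    3    4    5    6    7
r[n]    0    2    5    7   10   12   15   18

12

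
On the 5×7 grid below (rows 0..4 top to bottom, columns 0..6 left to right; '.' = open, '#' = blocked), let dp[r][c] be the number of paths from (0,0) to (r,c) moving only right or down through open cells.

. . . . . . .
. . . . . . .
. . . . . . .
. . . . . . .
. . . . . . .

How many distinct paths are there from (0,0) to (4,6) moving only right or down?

210

r\c   0   1   2   3   4   5   6
  0   1   1   1   1   1   1   1
  1   1   2   3   4   5   6   7
  2   1   3   6  10  15  21  28
  3   1   4  10  20  35  56  84
  4   1   5  15  35  70 126 210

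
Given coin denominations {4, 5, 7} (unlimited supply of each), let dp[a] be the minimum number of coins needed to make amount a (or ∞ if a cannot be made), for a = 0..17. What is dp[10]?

 a  0  1  2  3  4  5  6  7  8  9 10 11 12 13 14 15 16 17
dp  0  -  -  -  1  1  -  1  2  2  2  2  2  3  2  3  3  3
(- denotes ∞ / unreachable)

2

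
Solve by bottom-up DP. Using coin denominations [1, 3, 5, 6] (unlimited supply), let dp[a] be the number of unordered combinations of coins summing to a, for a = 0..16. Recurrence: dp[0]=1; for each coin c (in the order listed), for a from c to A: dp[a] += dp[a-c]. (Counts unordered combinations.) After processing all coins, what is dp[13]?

15

after  coin     0     1     2     3     4     5     6     7     8     9    10    11    12    13    14    15    16
          1     1     1     1     1     1     1     1     1     1     1     1     1     1     1     1     1     1
          3     1     1     1     2     2     2     3     3     3     4     4     4     5     5     5     6     6
          5     1     1     1     2     2     3     4     4     5     6     7     8     9    10    11    13    14
          6     1     1     1     2     2     3     5     5     6     8     9    11    14    15    17    21    23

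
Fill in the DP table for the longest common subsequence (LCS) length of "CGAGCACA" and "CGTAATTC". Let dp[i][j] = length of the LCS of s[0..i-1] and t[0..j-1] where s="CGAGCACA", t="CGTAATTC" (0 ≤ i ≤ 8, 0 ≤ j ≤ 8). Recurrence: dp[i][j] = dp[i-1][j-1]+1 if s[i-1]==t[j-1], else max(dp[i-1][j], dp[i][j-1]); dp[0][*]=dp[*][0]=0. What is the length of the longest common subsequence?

   ''  C  G  T  A  A  T  T  C
''  0  0  0  0  0  0  0  0  0
 C  0  1  1  1  1  1  1  1  1
 G  0  1  2  2  2  2  2  2  2
 A  0  1  2  2  3  3  3  3  3
 G  0  1  2  2  3  3  3  3  3
 C  0  1  2  2  3  3  3  3  4
 A  0  1  2  2  3  4  4  4  4
 C  0  1  2  2  3  4  4  4  5
 A  0  1  2  2  3  4  4  4  5

5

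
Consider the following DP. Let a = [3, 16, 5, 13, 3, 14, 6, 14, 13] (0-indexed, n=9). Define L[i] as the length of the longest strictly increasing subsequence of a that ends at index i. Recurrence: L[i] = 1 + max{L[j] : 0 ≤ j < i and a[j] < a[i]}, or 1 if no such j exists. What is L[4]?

1

   i    0    1    2    3    4    5    6    7    8
a[i]    3   16    5   13    3   14    6   14   13
L[i]    1    2    2    3    1    4    3    4    4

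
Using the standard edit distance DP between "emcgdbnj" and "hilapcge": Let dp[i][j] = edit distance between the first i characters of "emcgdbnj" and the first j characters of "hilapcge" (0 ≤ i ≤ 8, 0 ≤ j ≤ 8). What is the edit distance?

8

   ''  h  i  l  a  p  c  g  e
''  0  1  2  3  4  5  6  7  8
 e  1  1  2  3  4  5  6  7  7
 m  2  2  2  3  4  5  6  7  8
 c  3  3  3  3  4  5  5  6  7
 g  4  4  4  4  4  5  6  5  6
 d  5  5  5  5  5  5  6  6  6
 b  6  6  6  6  6  6  6  7  7
 n  7  7  7  7  7  7  7  7  8
 j  8  8  8  8  8  8  8  8  8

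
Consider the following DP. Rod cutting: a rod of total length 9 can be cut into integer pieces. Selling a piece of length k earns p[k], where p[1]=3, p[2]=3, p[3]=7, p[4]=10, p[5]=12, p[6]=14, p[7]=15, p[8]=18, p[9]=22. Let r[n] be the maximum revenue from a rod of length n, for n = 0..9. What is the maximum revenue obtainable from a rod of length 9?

   n    0    1    2    3    4    5    6    7    8    9
r[n]    0    3    6    9   12   15   18   21   24   27

27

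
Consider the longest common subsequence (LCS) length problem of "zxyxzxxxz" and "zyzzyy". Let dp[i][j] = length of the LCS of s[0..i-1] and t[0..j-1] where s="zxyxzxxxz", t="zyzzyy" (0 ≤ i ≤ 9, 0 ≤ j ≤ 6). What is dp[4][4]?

   ''  z  y  z  z  y  y
''  0  0  0  0  0  0  0
 z  0  1  1  1  1  1  1
 x  0  1  1  1  1  1  1
 y  0  1  2  2  2  2  2
 x  0  1  2  2  2  2  2
 z  0  1  2  3  3  3  3
 x  0  1  2  3  3  3  3
 x  0  1  2  3  3  3  3
 x  0  1  2  3  3  3  3
 z  0  1  2  3  4  4  4

2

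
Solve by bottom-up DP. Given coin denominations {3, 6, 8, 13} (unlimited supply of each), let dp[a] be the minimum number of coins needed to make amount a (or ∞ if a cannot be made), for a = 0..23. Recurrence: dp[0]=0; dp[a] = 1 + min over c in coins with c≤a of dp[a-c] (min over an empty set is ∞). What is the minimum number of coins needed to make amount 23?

 a  0  1  2  3  4  5  6  7  8  9 10 11 12 13 14 15 16 17 18 19 20 21 22 23
dp  0  -  -  1  -  -  1  -  1  2  -  2  2  1  2  3  2  3  3  2  3  2  3  4
(- denotes ∞ / unreachable)

4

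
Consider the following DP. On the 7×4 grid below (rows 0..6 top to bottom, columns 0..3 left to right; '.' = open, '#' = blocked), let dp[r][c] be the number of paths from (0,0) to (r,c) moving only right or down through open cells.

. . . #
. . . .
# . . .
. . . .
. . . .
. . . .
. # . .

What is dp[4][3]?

r\c   0   1   2   3
  0   1   1   1   0
  1   1   2   3   3
  2   0   2   5   8
  3   0   2   7  15
  4   0   2   9  24
  5   0   2  11  35
  6   0   0  11  46

24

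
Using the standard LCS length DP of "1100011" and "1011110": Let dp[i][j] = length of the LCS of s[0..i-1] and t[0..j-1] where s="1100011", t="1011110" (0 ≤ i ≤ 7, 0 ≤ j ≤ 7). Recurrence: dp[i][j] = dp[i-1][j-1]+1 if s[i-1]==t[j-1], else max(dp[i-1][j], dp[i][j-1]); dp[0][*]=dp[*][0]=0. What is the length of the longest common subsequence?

4

   ''  1  0  1  1  1  1  0
''  0  0  0  0  0  0  0  0
 1  0  1  1  1  1  1  1  1
 1  0  1  1  2  2  2  2  2
 0  0  1  2  2  2  2  2  3
 0  0  1  2  2  2  2  2  3
 0  0  1  2  2  2  2  2  3
 1  0  1  2  3  3  3  3  3
 1  0  1  2  3  4  4  4  4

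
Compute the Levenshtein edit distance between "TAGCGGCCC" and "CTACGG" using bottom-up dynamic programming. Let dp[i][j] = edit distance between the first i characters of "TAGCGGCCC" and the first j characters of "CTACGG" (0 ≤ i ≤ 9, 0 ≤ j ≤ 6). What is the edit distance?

5

   ''  C  T  A  C  G  G
''  0  1  2  3  4  5  6
 T  1  1  1  2  3  4  5
 A  2  2  2  1  2  3  4
 G  3  3  3  2  2  2  3
 C  4  3  4  3  2  3  3
 G  5  4  4  4  3  2  3
 G  6  5  5  5  4  3  2
 C  7  6  6  6  5  4  3
 C  8  7  7  7  6  5  4
 C  9  8  8  8  7  6  5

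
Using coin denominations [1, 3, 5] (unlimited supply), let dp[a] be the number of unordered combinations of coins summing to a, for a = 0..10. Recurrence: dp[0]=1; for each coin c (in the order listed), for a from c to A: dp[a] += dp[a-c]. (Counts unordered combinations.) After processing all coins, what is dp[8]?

after  coin     0     1     2     3     4     5     6     7     8     9    10
          1     1     1     1     1     1     1     1     1     1     1     1
          3     1     1     1     2     2     2     3     3     3     4     4
          5     1     1     1     2     2     3     4     4     5     6     7

5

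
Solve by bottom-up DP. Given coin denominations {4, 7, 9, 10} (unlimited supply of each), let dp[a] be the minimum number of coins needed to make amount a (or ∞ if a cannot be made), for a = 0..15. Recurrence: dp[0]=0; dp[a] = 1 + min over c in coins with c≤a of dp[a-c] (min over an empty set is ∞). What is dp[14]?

2

 a  0  1  2  3  4  5  6  7  8  9 10 11 12 13 14 15
dp  0  -  -  -  1  -  -  1  2  1  1  2  3  2  2  3
(- denotes ∞ / unreachable)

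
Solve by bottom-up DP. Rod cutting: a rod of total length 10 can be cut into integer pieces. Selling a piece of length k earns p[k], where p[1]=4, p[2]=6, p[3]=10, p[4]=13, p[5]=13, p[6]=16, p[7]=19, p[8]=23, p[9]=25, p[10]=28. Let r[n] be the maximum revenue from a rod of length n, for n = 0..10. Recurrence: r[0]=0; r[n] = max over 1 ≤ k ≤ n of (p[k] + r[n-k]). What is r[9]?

   n    0    1    2    3    4    5    6    7    8    9   10
r[n]    0    4    8   12   16   20   24   28   32   36   40

36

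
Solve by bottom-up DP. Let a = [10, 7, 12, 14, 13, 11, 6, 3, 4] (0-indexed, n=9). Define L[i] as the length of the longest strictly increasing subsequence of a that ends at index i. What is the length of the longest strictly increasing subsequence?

3

   i    0    1    2    3    4    5    6    7    8
a[i]   10    7   12   14   13   11    6    3    4
L[i]    1    1    2    3    3    2    1    1    2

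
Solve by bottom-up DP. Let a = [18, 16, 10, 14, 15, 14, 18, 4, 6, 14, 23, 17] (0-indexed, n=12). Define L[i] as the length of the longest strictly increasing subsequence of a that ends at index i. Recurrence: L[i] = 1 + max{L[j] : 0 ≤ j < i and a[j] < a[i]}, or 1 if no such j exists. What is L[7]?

1

   i    0    1    2    3    4    5    6    7    8    9   10   11
a[i]   18   16   10   14   15   14   18    4    6   14   23   17
L[i]    1    1    1    2    3    2    4    1    2    3    5    4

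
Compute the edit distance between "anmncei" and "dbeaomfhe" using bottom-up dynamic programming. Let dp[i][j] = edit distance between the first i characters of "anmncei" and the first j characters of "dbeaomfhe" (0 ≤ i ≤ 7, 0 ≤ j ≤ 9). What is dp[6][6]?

6

   ''  d  b  e  a  o  m  f  h  e
''  0  1  2  3  4  5  6  7  8  9
 a  1  1  2  3  3  4  5  6  7  8
 n  2  2  2  3  4  4  5  6  7  8
 m  3  3  3  3  4  5  4  5  6  7
 n  4  4  4  4  4  5  5  5  6  7
 c  5  5  5  5  5  5  6  6  6  7
 e  6  6  6  5  6  6  6  7  7  6
 i  7  7  7  6  6  7  7  7  8  7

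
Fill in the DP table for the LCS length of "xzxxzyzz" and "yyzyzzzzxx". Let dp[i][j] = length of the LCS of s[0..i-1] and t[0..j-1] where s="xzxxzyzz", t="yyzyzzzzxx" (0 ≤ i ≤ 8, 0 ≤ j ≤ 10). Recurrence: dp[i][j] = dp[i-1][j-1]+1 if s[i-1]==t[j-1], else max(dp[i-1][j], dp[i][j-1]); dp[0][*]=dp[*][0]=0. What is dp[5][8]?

2

   ''  y  y  z  y  z  z  z  z  x  x
''  0  0  0  0  0  0  0  0  0  0  0
 x  0  0  0  0  0  0  0  0  0  1  1
 z  0  0  0  1  1  1  1  1  1  1  1
 x  0  0  0  1  1  1  1  1  1  2  2
 x  0  0  0  1  1  1  1  1  1  2  3
 z  0  0  0  1  1  2  2  2  2  2  3
 y  0  1  1  1  2  2  2  2  2  2  3
 z  0  1  1  2  2  3  3  3  3  3  3
 z  0  1  1  2  2  3  4  4  4  4  4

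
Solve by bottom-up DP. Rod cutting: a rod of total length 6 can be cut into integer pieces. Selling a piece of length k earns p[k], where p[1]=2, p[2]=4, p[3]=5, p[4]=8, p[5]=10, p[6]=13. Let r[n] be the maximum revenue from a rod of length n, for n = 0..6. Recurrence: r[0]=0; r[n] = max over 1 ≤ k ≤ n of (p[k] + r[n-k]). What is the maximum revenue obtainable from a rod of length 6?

13

   n    0    1    2    3    4    5    6
r[n]    0    2    4    6    8   10   13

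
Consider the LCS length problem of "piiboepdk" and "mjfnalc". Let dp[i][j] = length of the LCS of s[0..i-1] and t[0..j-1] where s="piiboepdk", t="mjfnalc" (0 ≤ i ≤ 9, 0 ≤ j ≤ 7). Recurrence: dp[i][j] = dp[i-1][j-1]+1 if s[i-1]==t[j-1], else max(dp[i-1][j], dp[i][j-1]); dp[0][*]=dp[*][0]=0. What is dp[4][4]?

0

   ''  m  j  f  n  a  l  c
''  0  0  0  0  0  0  0  0
 p  0  0  0  0  0  0  0  0
 i  0  0  0  0  0  0  0  0
 i  0  0  0  0  0  0  0  0
 b  0  0  0  0  0  0  0  0
 o  0  0  0  0  0  0  0  0
 e  0  0  0  0  0  0  0  0
 p  0  0  0  0  0  0  0  0
 d  0  0  0  0  0  0  0  0
 k  0  0  0  0  0  0  0  0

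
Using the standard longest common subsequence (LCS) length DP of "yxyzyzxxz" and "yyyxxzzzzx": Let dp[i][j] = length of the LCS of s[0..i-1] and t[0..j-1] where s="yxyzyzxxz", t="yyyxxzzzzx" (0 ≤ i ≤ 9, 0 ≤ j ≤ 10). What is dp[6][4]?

3

   ''  y  y  y  x  x  z  z  z  z  x
''  0  0  0  0  0  0  0  0  0  0  0
 y  0  1  1  1  1  1  1  1  1  1  1
 x  0  1  1  1  2  2  2  2  2  2  2
 y  0  1  2  2  2  2  2  2  2  2  2
 z  0  1  2  2  2  2  3  3  3  3  3
 y  0  1  2  3  3  3  3  3  3  3  3
 z  0  1  2  3  3  3  4  4  4  4  4
 x  0  1  2  3  4  4  4  4  4  4  5
 x  0  1  2  3  4  5  5  5  5  5  5
 z  0  1  2  3  4  5  6  6  6  6  6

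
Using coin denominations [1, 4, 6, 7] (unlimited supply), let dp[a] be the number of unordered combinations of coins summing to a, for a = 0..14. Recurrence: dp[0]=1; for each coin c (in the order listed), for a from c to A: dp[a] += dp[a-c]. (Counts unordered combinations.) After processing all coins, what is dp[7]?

4

after  coin     0     1     2     3     4     5     6     7     8     9    10    11    12    13    14
          1     1     1     1     1     1     1     1     1     1     1     1     1     1     1     1
          4     1     1     1     1     2     2     2     2     3     3     3     3     4     4     4
          6     1     1     1     1     2     2     3     3     4     4     5     5     7     7     8
          7     1     1     1     1     2     2     3     4     5     5     6     7     9    10    12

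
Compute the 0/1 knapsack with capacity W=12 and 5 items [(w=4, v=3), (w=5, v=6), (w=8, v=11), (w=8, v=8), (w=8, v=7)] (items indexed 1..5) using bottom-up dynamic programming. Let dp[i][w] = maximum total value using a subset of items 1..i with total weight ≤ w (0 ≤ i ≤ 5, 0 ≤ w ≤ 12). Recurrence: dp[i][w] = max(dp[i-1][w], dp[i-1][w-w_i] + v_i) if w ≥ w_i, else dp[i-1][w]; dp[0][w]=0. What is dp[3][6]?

i\w   0   1   2   3   4   5   6   7   8   9  10  11  12
  0   0   0   0   0   0   0   0   0   0   0   0   0   0
  1   0   0   0   0   3   3   3   3   3   3   3   3   3
  2   0   0   0   0   3   6   6   6   6   9   9   9   9
  3   0   0   0   0   3   6   6   6  11  11  11  11  14
  4   0   0   0   0   3   6   6   6  11  11  11  11  14
  5   0   0   0   0   3   6   6   6  11  11  11  11  14

6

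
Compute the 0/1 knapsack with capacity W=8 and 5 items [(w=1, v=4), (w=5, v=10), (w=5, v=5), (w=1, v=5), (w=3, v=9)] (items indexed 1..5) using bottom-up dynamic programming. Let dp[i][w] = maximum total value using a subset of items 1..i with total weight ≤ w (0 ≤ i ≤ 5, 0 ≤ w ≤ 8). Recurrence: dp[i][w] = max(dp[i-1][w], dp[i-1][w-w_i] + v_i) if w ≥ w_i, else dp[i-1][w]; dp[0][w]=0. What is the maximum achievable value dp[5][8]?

19

i\w   0   1   2   3   4   5   6   7   8
  0   0   0   0   0   0   0   0   0   0
  1   0   4   4   4   4   4   4   4   4
  2   0   4   4   4   4  10  14  14  14
  3   0   4   4   4   4  10  14  14  14
  4   0   5   9   9   9  10  15  19  19
  5   0   5   9   9  14  18  18  19  19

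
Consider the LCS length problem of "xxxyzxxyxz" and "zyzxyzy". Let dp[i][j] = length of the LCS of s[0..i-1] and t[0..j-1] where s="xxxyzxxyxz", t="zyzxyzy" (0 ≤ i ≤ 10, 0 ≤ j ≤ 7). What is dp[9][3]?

   ''  z  y  z  x  y  z  y
''  0  0  0  0  0  0  0  0
 x  0  0  0  0  1  1  1  1
 x  0  0  0  0  1  1  1  1
 x  0  0  0  0  1  1  1  1
 y  0  0  1  1  1  2  2  2
 z  0  1  1  2  2  2  3  3
 x  0  1  1  2  3  3  3  3
 x  0  1  1  2  3  3  3  3
 y  0  1  2  2  3  4  4  4
 x  0  1  2  2  3  4  4  4
 z  0  1  2  3  3  4  5  5

2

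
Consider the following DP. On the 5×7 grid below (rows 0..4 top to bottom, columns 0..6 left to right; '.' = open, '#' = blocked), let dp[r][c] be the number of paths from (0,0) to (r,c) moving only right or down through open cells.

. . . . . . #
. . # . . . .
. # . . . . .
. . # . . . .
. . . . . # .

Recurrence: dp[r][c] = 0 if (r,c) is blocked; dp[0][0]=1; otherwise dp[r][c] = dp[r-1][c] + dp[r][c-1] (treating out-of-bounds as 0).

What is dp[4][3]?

3

r\c   0   1   2   3   4   5   6
  0   1   1   1   1   1   1   0
  1   1   2   0   1   2   3   3
  2   1   0   0   1   3   6   9
  3   1   1   0   1   4  10  19
  4   1   2   2   3   7   0  19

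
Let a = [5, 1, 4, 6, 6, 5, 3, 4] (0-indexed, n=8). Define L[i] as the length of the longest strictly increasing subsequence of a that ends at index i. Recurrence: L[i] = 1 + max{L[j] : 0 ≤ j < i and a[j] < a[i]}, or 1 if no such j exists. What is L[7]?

3

   i    0    1    2    3    4    5    6    7
a[i]    5    1    4    6    6    5    3    4
L[i]    1    1    2    3    3    3    2    3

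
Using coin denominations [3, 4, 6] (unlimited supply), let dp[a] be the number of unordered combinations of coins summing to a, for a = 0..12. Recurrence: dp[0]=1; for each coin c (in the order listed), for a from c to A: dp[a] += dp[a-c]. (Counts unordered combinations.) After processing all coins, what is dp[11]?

1

after  coin     0     1     2     3     4     5     6     7     8     9    10    11    12
          3     1     0     0     1     0     0     1     0     0     1     0     0     1
          4     1     0     0     1     1     0     1     1     1     1     1     1     2
          6     1     0     0     1     1     0     2     1     1     2     2     1     4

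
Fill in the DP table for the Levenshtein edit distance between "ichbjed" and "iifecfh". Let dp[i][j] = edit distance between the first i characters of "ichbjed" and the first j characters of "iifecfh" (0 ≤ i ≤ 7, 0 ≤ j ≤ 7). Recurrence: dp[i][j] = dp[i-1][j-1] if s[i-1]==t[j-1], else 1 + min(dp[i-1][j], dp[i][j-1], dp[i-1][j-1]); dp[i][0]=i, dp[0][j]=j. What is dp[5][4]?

4

   ''  i  i  f  e  c  f  h
''  0  1  2  3  4  5  6  7
 i  1  0  1  2  3  4  5  6
 c  2  1  1  2  3  3  4  5
 h  3  2  2  2  3  4  4  4
 b  4  3  3  3  3  4  5  5
 j  5  4  4  4  4  4  5  6
 e  6  5  5  5  4  5  5  6
 d  7  6  6  6  5  5  6  6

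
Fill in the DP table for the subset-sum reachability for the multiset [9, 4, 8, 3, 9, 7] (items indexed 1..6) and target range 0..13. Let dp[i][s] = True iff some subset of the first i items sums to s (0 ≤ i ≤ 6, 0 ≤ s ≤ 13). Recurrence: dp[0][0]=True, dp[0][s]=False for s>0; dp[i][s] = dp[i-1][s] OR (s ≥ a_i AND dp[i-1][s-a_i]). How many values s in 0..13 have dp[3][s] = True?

6

i\s   0   1   2   3   4   5   6   7   8   9  10  11  12  13
  0   T   F   F   F   F   F   F   F   F   F   F   F   F   F
  1   T   F   F   F   F   F   F   F   F   T   F   F   F   F
  2   T   F   F   F   T   F   F   F   F   T   F   F   F   T
  3   T   F   F   F   T   F   F   F   T   T   F   F   T   T
  4   T   F   F   T   T   F   F   T   T   T   F   T   T   T
  5   T   F   F   T   T   F   F   T   T   T   F   T   T   T
  6   T   F   F   T   T   F   F   T   T   T   T   T   T   T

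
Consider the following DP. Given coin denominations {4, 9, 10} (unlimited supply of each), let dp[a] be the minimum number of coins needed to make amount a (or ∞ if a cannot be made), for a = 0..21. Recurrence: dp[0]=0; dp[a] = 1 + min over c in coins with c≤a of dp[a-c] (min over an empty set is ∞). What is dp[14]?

 a  0  1  2  3  4  5  6  7  8  9 10 11 12 13 14 15 16 17 18 19 20 21
dp  0  -  -  -  1  -  -  -  2  1  1  -  3  2  2  -  4  3  2  2  2  4
(- denotes ∞ / unreachable)

2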